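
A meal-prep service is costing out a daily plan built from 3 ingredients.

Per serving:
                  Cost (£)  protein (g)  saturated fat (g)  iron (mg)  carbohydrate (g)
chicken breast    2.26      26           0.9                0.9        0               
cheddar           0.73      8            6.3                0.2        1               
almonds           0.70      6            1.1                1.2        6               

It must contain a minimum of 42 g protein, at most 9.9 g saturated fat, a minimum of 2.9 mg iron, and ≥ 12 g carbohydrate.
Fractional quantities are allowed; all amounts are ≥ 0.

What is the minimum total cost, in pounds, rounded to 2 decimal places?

Set it up as a linear program. Let x1 = servings of chicken breast, x2 = servings of cheddar, x3 = servings of almonds.
min 2.26x1 + 0.73x2 + 0.7x3 subject to:
  26x1 + 8x2 + 6x3 ≥ 42   (protein)
  0.9x1 + 6.3x2 + 1.1x3 ≤ 9.9   (saturated fat)
  0.9x1 + 0.2x2 + 1.2x3 ≥ 2.9   (iron)
  1x2 + 6x3 ≥ 12   (carbohydrate)
  x1, x2, x3 ≥ 0.
The minimum-cost mix takes nothing from cheddar — only chicken breast, almonds. The protein and carbohydrate requirements are met with equality.
That vertex is x1 = 1.154, x3 = 2.
Hence cost = 2.26·1.154 + 0.7·2 = £4.0080.

£4.01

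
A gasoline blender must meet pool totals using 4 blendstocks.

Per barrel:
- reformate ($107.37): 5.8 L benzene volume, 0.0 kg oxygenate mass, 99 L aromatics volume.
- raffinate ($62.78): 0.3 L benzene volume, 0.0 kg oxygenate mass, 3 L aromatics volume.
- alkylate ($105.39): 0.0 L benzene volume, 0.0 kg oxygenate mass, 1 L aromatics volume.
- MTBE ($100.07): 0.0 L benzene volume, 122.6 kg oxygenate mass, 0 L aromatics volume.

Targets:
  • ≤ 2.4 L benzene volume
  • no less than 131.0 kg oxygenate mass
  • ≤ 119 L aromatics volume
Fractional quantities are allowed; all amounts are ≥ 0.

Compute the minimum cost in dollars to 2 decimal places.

Let x1 = barrels of reformate, x2 = barrels of raffinate, x3 = barrels of alkylate, x4 = barrels of MTBE.
min 107.37x1 + 62.78x2 + 105.39x3 + 100.07x4 with:
  5.8x1 + 0.3x2 ≤ 2.4   (benzene volume)
  122.6x4 ≥ 131   (oxygenate mass)
  99x1 + 3x2 + 1x3 ≤ 119   (aromatics volume)
  x1, x2, x3, x4 ≥ 0.
The cheapest feasible vertex uses only MTBE; reformate, raffinate, alkylate are not used. Binding constraint: oxygenate mass.
So MTBE = 1.06852 barrels.
Objective = 100.07·1.06852 = 106.9268.

$106.93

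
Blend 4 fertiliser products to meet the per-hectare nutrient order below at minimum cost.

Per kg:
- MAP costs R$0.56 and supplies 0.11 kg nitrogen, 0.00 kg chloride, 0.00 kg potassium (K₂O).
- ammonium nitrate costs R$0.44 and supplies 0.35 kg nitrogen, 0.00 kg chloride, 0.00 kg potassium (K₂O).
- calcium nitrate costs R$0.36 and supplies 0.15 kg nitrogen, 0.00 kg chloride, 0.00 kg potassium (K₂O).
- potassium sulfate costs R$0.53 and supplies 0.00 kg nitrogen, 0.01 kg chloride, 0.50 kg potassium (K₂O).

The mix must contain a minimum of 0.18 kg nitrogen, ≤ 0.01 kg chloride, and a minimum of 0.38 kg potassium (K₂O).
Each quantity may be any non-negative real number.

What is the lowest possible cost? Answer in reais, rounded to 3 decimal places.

Treat it as an LP. Let x1 = kg of MAP, x2 = kg of ammonium nitrate, x3 = kg of calcium nitrate, x4 = kg of potassium sulfate.
Minimise 0.56x1 + 0.44x2 + 0.36x3 + 0.53x4 s.t.:
  0.11x1 + 0.35x2 + 0.15x3 ≥ 0.18   (nitrogen)
  0.01x4 ≤ 0.01   (chloride)
  0.5x4 ≥ 0.38   (potassium (K₂O))
  x1, x2, x3, x4 ≥ 0.
The optimal basis is {ammonium nitrate, potassium sulfate}; MAP, calcium nitrate drop out. Binding constraints: nitrogen and potassium (K₂O).
Solving gives x2 = 0.5143, x4 = 0.76.
Cost = 0.44·0.5143 + 0.53·0.76 = 0.62909.

R$0.629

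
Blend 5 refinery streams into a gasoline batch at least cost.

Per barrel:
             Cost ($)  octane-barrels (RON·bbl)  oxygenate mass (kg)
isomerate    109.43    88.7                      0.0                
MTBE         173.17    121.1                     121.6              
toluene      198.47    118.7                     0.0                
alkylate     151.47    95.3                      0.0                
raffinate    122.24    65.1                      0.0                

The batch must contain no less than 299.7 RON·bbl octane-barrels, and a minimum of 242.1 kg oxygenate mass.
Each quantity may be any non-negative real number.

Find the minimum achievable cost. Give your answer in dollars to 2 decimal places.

Let x1 = barrels of isomerate, x2 = barrels of MTBE, x3 = barrels of toluene, x4 = barrels of alkylate, x5 = barrels of raffinate.
Minimize 109.43x1 + 173.17x2 + 198.47x3 + 151.47x4 + 122.24x5 s.t.:
  88.7x1 + 121.1x2 + 118.7x3 + 95.3x4 + 65.1x5 ≥ 299.7   (octane-barrels)
  121.6x2 ≥ 242.1   (oxygenate mass)
  x1, x2, x3, x4, x5 ≥ 0.
The cheapest feasible vertex uses only isomerate, MTBE; toluene, alkylate, raffinate are not used. Binding constraints: octane-barrels and oxygenate mass.
So isomerate = 0.660603 barrels, MTBE = 1.99095 barrels.
Objective = 109.43·0.660603 + 173.17·1.99095 = 417.0626.

$417.06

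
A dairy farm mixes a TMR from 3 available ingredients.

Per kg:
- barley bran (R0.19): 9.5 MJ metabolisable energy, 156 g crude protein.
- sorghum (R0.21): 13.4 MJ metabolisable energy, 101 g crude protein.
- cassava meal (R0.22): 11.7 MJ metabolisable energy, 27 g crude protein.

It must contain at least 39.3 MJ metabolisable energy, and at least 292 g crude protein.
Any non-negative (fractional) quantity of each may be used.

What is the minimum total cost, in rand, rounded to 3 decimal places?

R0.616

Treat it as an LP. Let x1 = kg of barley bran, x2 = kg of sorghum, x3 = kg of cassava meal.
min 0.19x1 + 0.21x2 + 0.22x3 subject to:
  9.5x1 + 13.4x2 + 11.7x3 ≥ 39.3   (metabolisable energy)
  156x1 + 101x2 + 27x3 ≥ 292   (crude protein)
  x1, x2, x3 ≥ 0.
The minimum-cost mix takes nothing from barley bran, cassava meal — only sorghum. There the metabolisable energy constraint is tight.
That vertex is x2 = 2.933.
Objective = 0.21·2.933 = 0.61593.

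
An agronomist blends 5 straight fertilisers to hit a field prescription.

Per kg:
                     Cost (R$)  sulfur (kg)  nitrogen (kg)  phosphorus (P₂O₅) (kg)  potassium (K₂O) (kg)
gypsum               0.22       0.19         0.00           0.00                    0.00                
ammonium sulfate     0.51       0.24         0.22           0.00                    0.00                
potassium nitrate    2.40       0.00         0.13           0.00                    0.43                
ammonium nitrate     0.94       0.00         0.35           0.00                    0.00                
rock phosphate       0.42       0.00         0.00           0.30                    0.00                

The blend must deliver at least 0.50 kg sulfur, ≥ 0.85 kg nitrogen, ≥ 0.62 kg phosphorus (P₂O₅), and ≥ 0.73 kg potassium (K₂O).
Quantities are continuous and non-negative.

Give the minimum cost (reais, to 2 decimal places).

R$6.40

Let x1 = kg of gypsum, x2 = kg of ammonium sulfate, x3 = kg of potassium nitrate, x4 = kg of ammonium nitrate, x5 = kg of rock phosphate.
Minimise 0.22x1 + 0.51x2 + 2.4x3 + 0.94x4 + 0.42x5 s.t.:
  0.19x1 + 0.24x2 ≥ 0.5   (sulfur)
  0.22x2 + 0.13x3 + 0.35x4 ≥ 0.85   (nitrogen)
  0.3x5 ≥ 0.62   (phosphorus (P₂O₅))
  0.43x3 ≥ 0.73   (potassium (K₂O))
  x1, x2, x3, x4, x5 ≥ 0.
The cheapest feasible vertex uses only ammonium sulfate, potassium nitrate, rock phosphate; gypsum, ammonium nitrate are not used. The nitrogen, phosphorus (P₂O₅), potassium (K₂O) requirements are met with equality.
Optimal quantities: ammonium sulfate = 2.86 kg, potassium nitrate = 1.698 kg, rock phosphate = 2.067 kg.
Objective = 0.51·2.86 + 2.4·1.698 + 0.42·2.067 = 6.4019.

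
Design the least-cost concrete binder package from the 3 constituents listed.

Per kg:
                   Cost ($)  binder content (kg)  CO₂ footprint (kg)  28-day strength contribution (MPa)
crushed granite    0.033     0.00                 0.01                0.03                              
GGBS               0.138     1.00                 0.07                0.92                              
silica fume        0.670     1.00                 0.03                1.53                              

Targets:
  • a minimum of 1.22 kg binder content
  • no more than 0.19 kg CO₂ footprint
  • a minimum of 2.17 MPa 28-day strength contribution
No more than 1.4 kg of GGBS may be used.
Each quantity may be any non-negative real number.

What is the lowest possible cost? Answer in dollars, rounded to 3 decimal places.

This is a linear program. Let x1 = kg of crushed granite, x2 = kg of GGBS, x3 = kg of silica fume.
Minimize 0.033x1 + 0.138x2 + 0.67x3 s.t.:
  1x2 + 1x3 ≥ 1.22   (binder content)
  0.01x1 + 0.07x2 + 0.03x3 ≤ 0.19   (CO₂ footprint)
  0.03x1 + 0.92x2 + 1.53x3 ≥ 2.17   (28-day strength contribution)
  x2 ≤ 1.4
  x1, x2, x3 ≥ 0.
The minimum-cost mix takes nothing from crushed granite — only GGBS, silica fume. The 28-day strength contribution and the GGBS cap requirements are met with equality.
That vertex is x2 = 1.4, x3 = 0.5765.
Total cost: 0.138·1.4 + 0.67·0.5765 = 0.57946.

$0.579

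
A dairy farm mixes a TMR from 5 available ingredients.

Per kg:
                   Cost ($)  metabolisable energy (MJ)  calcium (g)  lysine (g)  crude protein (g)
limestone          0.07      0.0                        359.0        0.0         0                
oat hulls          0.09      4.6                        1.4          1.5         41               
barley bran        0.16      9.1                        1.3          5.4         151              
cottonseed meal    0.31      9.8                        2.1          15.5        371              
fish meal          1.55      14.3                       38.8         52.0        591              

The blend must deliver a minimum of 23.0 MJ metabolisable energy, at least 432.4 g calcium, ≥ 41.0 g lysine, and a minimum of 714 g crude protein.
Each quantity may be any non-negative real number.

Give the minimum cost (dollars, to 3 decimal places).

$0.903

This is a linear program. Let x1 = kg of limestone, x2 = kg of oat hulls, x3 = kg of barley bran, x4 = kg of cottonseed meal, x5 = kg of fish meal.
min 0.07x1 + 0.09x2 + 0.16x3 + 0.31x4 + 1.55x5 with:
  4.6x2 + 9.1x3 + 9.8x4 + 14.3x5 ≥ 23   (metabolisable energy)
  359x1 + 1.4x2 + 1.3x3 + 2.1x4 + 38.8x5 ≥ 432.4   (calcium)
  1.5x2 + 5.4x3 + 15.5x4 + 52x5 ≥ 41   (lysine)
  41x2 + 151x3 + 371x4 + 591x5 ≥ 714   (crude protein)
  x1, x2, x3, x4, x5 ≥ 0.
The cheapest feasible vertex uses only limestone, cottonseed meal; oat hulls, barley bran, fish meal are not used. There the calcium and lysine constraints are tight.
Solving gives x1 = 1.189, x4 = 2.645.
Objective = 0.07·1.189 + 0.31·2.645 = 0.90318.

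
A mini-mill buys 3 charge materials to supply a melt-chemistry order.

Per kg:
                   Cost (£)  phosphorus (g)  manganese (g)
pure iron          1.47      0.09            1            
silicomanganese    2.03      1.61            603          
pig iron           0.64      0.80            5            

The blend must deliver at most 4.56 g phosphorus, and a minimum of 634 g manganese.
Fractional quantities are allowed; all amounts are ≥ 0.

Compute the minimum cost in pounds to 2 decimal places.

Set it up as a linear program. Let x1 = kg of pure iron, x2 = kg of silicomanganese, x3 = kg of pig iron.
Minimize 1.47x1 + 2.03x2 + 0.64x3 subject to:
  0.09x1 + 1.61x2 + 0.8x3 ≤ 4.56   (phosphorus)
  1x1 + 603x2 + 5x3 ≥ 634   (manganese)
  x1, x2, x3 ≥ 0.
The optimal basis is {silicomanganese}; pure iron, pig iron drop out. There the manganese constraint is tight.
That vertex is x2 = 1.051.
Hence cost = 2.03·1.051 = £2.1335.

£2.13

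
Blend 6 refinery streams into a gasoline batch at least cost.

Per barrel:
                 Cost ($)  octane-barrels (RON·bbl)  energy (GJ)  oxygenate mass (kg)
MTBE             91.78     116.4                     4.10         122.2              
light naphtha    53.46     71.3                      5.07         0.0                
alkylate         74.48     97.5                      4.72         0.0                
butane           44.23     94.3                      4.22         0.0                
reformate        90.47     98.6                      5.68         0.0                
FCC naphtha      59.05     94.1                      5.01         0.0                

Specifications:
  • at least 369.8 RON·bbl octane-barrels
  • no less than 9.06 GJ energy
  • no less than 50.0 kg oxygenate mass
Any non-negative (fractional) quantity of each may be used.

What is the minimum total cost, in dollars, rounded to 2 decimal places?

$188.66

This is a linear program. Let x1 = barrels of MTBE, x2 = barrels of light naphtha, x3 = barrels of alkylate, x4 = barrels of butane, x5 = barrels of reformate, x6 = barrels of FCC naphtha.
Minimize 91.78x1 + 53.46x2 + 74.48x3 + 44.23x4 + 90.47x5 + 59.05x6 s.t.:
  116.4x1 + 71.3x2 + 97.5x3 + 94.3x4 + 98.6x5 + 94.1x6 ≥ 369.8   (octane-barrels)
  4.1x1 + 5.07x2 + 4.72x3 + 4.22x4 + 5.68x5 + 5.01x6 ≥ 9.06   (energy)
  122.2x1 ≥ 50   (oxygenate mass)
  x1, x2, x3, x4, x5, x6 ≥ 0.
The optimal basis is {MTBE, butane}; light naphtha, alkylate, reformate, FCC naphtha drop out. The octane-barrels and oxygenate mass requirements are met with equality.
Optimal quantities: MTBE = 0.409165 barrels, butane = 3.41647 barrels.
Hence cost = 91.78·0.409165 + 44.23·3.41647 = $188.6636.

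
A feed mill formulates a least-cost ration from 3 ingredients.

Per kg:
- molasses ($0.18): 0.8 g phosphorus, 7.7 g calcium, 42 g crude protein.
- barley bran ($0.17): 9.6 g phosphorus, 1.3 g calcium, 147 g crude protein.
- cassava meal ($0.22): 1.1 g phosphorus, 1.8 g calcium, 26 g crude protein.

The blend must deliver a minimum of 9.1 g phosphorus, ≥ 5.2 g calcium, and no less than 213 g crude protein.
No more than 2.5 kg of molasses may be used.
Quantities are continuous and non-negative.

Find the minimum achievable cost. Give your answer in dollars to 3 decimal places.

$0.306

Set it up as a linear program. Let x1 = kg of molasses, x2 = kg of barley bran, x3 = kg of cassava meal.
min 0.18x1 + 0.17x2 + 0.22x3 with:
  0.8x1 + 9.6x2 + 1.1x3 ≥ 9.1   (phosphorus)
  7.7x1 + 1.3x2 + 1.8x3 ≥ 5.2   (calcium)
  42x1 + 147x2 + 26x3 ≥ 213   (crude protein)
  x1 ≤ 2.5
  x1, x2, x3 ≥ 0.
The optimal basis is {molasses, barley bran}; cassava meal drops out. Binding constraints: calcium and crude protein.
That vertex is x1 = 0.4525, x2 = 1.32.
Hence cost = 0.18·0.4525 + 0.17·1.32 = $0.30585.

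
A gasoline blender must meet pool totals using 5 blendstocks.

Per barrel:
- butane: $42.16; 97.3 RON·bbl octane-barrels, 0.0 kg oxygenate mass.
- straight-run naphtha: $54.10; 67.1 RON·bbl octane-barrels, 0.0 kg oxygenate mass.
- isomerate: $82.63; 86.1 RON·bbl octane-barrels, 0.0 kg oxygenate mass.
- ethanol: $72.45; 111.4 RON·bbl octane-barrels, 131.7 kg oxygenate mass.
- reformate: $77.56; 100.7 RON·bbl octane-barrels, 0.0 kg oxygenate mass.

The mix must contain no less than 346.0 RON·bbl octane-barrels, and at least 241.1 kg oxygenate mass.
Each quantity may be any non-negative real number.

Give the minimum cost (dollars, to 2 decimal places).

$194.19

Let x1 = barrels of butane, x2 = barrels of straight-run naphtha, x3 = barrels of isomerate, x4 = barrels of ethanol, x5 = barrels of reformate.
min 42.16x1 + 54.1x2 + 82.63x3 + 72.45x4 + 77.56x5 s.t.:
  97.3x1 + 67.1x2 + 86.1x3 + 111.4x4 + 100.7x5 ≥ 346   (octane-barrels)
  131.7x4 ≥ 241.1   (oxygenate mass)
  x1, x2, x3, x4, x5 ≥ 0.
The optimal basis is {butane, ethanol}; straight-run naphtha, isomerate, reformate drop out. Binding constraints: octane-barrels and oxygenate mass.
So butane = 1.46 barrels, ethanol = 1.8307 barrels.
Cost = 42.16·1.46 + 72.45·1.8307 = 194.1878.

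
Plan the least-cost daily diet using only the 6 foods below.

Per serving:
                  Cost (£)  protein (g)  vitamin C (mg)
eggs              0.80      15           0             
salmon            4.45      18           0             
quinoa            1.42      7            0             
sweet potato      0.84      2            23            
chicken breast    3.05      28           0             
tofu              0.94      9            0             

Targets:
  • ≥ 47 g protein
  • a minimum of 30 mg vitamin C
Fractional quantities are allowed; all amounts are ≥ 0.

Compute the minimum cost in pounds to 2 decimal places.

Let x1 = servings of eggs, x2 = servings of salmon, x3 = servings of quinoa, x4 = servings of sweet potato, x5 = servings of chicken breast, x6 = servings of tofu.
min 0.8x1 + 4.45x2 + 1.42x3 + 0.84x4 + 3.05x5 + 0.94x6 with:
  15x1 + 18x2 + 7x3 + 2x4 + 28x5 + 9x6 ≥ 47   (protein)
  23x4 ≥ 30   (vitamin C)
  x1, x2, x3, x4, x5, x6 ≥ 0.
The optimal basis is {eggs, sweet potato}; salmon, quinoa, chicken breast, tofu drop out. There the protein and vitamin C constraints are tight.
Solving gives x1 = 2.959, x4 = 1.304.
Total cost: 0.8·2.959 + 0.84·1.304 = 3.4626.

£3.46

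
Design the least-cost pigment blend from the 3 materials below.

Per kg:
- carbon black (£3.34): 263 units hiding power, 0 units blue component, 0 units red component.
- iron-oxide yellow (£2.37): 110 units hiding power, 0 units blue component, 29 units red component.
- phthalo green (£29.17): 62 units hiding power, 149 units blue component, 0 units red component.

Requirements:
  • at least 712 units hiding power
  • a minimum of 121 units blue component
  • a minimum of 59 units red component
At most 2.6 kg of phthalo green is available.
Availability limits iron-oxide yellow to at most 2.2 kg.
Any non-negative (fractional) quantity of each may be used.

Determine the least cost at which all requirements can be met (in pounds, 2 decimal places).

Treat it as an LP. Let x1 = kg of carbon black, x2 = kg of iron-oxide yellow, x3 = kg of phthalo green.
Minimize 3.34x1 + 2.37x2 + 29.17x3 subject to:
  263x1 + 110x2 + 62x3 ≥ 712   (hiding power)
  149x3 ≥ 121   (blue component)
  29x2 ≥ 59   (red component)
  x3 ≤ 2.6
  x2 ≤ 2.2
  x1, x2, x3 ≥ 0.
All 3 inputs are positive at the optimum. The hiding power, blue component, red component requirements are met with equality.
Optimal quantities: carbon black = 1.665 kg, iron-oxide yellow = 2.034 kg, phthalo green = 0.8121 kg.
Objective = 3.34·1.665 + 2.37·2.034 + 29.17·0.8121 = 34.0706.

£34.07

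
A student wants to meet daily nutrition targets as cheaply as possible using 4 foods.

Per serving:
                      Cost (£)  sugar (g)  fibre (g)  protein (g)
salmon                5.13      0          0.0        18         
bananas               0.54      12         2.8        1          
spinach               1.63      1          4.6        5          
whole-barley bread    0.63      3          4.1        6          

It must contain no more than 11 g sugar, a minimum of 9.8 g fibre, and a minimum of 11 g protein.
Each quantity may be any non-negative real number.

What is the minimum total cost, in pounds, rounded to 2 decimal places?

Let x1 = servings of salmon, x2 = servings of bananas, x3 = servings of spinach, x4 = servings of whole-barley bread.
min 5.13x1 + 0.54x2 + 1.63x3 + 0.63x4 subject to:
  12x2 + 1x3 + 3x4 ≤ 11   (sugar)
  2.8x2 + 4.6x3 + 4.1x4 ≥ 9.8   (fibre)
  18x1 + 1x2 + 5x3 + 6x4 ≥ 11   (protein)
  x1, x2, x3, x4 ≥ 0.
The optimal basis is {whole-barley bread}; salmon, bananas, spinach drop out. There the fibre constraint is tight.
Optimal quantities: whole-barley bread = 2.39 servings.
Objective = 0.63·2.39 = 1.5057.

£1.51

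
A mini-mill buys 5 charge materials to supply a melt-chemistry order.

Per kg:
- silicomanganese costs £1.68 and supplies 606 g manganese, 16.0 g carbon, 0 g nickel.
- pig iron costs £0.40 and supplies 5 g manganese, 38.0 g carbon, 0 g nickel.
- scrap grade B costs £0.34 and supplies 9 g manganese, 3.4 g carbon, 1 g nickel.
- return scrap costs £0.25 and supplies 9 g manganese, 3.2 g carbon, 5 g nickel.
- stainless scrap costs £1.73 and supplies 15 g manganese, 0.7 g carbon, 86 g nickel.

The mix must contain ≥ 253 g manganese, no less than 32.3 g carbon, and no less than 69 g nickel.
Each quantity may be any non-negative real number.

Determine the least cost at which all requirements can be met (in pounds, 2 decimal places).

£2.31

Let x1 = kg of silicomanganese, x2 = kg of pig iron, x3 = kg of scrap grade B, x4 = kg of return scrap, x5 = kg of stainless scrap.
min 1.68x1 + 0.4x2 + 0.34x3 + 0.25x4 + 1.73x5 with:
  606x1 + 5x2 + 9x3 + 9x4 + 15x5 ≥ 253   (manganese)
  16x1 + 38x2 + 3.4x3 + 3.2x4 + 0.7x5 ≥ 32.3   (carbon)
  1x3 + 5x4 + 86x5 ≥ 69   (nickel)
  x1, x2, x3, x4, x5 ≥ 0.
At the optimum only silicomanganese, pig iron, stainless scrap are positive (scrap grade B, return scrap = 0). Binding constraints: manganese, carbon, nickel.
That vertex is x1 = 0.3921, x2 = 0.6701, x5 = 0.8023.
Total cost: 1.68·0.3921 + 0.4·0.6701 + 1.73·0.8023 = 2.3147.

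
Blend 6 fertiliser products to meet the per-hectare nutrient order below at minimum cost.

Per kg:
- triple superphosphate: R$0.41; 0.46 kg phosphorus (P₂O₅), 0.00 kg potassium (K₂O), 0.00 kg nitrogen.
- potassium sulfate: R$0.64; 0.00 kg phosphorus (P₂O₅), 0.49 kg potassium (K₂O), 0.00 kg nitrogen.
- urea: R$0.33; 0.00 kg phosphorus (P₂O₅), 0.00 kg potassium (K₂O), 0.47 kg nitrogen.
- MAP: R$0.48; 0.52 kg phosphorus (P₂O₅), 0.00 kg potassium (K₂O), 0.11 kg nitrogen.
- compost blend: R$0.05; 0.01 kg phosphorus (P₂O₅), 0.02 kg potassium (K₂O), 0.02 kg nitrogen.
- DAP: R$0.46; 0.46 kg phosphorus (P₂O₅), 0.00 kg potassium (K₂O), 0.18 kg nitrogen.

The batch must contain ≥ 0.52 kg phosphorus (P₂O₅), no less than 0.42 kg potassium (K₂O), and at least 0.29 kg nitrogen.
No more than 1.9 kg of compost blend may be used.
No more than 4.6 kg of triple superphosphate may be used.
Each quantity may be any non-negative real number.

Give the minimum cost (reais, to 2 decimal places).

R$1.13

This is a linear program. Let x1 = kg of triple superphosphate, x2 = kg of potassium sulfate, x3 = kg of urea, x4 = kg of MAP, x5 = kg of compost blend, x6 = kg of DAP.
Minimize 0.41x1 + 0.64x2 + 0.33x3 + 0.48x4 + 0.05x5 + 0.46x6 s.t.:
  0.46x1 + 0.52x4 + 0.01x5 + 0.46x6 ≥ 0.52   (phosphorus (P₂O₅))
  0.49x2 + 0.02x5 ≥ 0.42   (potassium (K₂O))
  0.47x3 + 0.11x4 + 0.02x5 + 0.18x6 ≥ 0.29   (nitrogen)
  x5 ≤ 1.9
  x1 ≤ 4.6
  x1, x2, x3, x4, x5, x6 ≥ 0.
The minimum-cost mix takes nothing from triple superphosphate, MAP, compost blend — only potassium sulfate, urea, DAP. The phosphorus (P₂O₅), potassium (K₂O), nitrogen requirements are met with equality.
Optimal quantities: potassium sulfate = 0.8571 kg, urea = 0.1841 kg, DAP = 1.13 kg.
Cost = 0.64·0.8571 + 0.33·0.1841 + 0.46·1.13 = 1.1291.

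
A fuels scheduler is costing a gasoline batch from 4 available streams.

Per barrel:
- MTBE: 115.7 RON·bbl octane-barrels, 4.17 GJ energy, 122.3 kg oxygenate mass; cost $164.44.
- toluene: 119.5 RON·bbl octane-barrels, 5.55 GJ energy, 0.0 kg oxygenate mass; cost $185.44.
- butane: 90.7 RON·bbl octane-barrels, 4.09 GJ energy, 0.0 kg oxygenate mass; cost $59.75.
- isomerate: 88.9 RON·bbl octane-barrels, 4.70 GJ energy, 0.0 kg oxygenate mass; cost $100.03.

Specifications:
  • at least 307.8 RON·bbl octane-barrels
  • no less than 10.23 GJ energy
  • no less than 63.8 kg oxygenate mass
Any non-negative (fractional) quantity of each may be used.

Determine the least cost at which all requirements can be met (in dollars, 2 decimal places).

Let x1 = barrels of MTBE, x2 = barrels of toluene, x3 = barrels of butane, x4 = barrels of isomerate.
min 164.44x1 + 185.44x2 + 59.75x3 + 100.03x4 subject to:
  115.7x1 + 119.5x2 + 90.7x3 + 88.9x4 ≥ 307.8   (octane-barrels)
  4.17x1 + 5.55x2 + 4.09x3 + 4.7x4 ≥ 10.23   (energy)
  122.3x1 ≥ 63.8   (oxygenate mass)
  x1, x2, x3, x4 ≥ 0.
At the optimum only MTBE, butane are positive (toluene, isomerate = 0). There the octane-barrels and oxygenate mass constraints are tight.
Solving gives x1 = 0.5217, x3 = 2.728.
Hence cost = 164.44·0.5217 + 59.75·2.728 = $248.7863.

$248.79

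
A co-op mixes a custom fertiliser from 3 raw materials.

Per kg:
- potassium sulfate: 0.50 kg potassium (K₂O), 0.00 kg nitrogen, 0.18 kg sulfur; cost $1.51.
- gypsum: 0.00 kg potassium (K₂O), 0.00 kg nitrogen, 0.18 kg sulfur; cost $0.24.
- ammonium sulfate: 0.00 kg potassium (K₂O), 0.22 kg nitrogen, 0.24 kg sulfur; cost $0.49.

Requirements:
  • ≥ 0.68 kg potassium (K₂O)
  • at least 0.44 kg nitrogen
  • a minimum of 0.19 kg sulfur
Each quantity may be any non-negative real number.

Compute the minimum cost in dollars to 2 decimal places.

$3.03

This is a linear program. Let x1 = kg of potassium sulfate, x2 = kg of gypsum, x3 = kg of ammonium sulfate.
Minimize 1.51x1 + 0.24x2 + 0.49x3 s.t.:
  0.5x1 ≥ 0.68   (potassium (K₂O))
  0.22x3 ≥ 0.44   (nitrogen)
  0.18x1 + 0.18x2 + 0.24x3 ≥ 0.19   (sulfur)
  x1, x2, x3 ≥ 0.
The optimal basis is {potassium sulfate, ammonium sulfate}; gypsum drops out. Binding constraints: potassium (K₂O) and nitrogen.
That vertex is x1 = 1.36, x3 = 2.
Cost = 1.51·1.36 + 0.49·2 = 3.0336.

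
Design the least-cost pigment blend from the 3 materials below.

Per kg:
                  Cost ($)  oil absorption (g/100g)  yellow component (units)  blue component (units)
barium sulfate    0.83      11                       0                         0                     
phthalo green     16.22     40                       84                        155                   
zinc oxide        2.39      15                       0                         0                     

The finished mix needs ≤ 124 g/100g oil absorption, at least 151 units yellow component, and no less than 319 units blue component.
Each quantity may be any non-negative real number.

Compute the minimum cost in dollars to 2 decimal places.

$33.38

Treat it as an LP. Let x1 = kg of barium sulfate, x2 = kg of phthalo green, x3 = kg of zinc oxide.
Minimise 0.83x1 + 16.22x2 + 2.39x3 with:
  11x1 + 40x2 + 15x3 ≤ 124   (oil absorption)
  84x2 ≥ 151   (yellow component)
  155x2 ≥ 319   (blue component)
  x1, x2, x3 ≥ 0.
The optimal basis is {phthalo green}; barium sulfate, zinc oxide drop out. There the blue component constraint is tight.
That vertex is x2 = 2.058.
Objective = 16.22·2.058 = 33.3808.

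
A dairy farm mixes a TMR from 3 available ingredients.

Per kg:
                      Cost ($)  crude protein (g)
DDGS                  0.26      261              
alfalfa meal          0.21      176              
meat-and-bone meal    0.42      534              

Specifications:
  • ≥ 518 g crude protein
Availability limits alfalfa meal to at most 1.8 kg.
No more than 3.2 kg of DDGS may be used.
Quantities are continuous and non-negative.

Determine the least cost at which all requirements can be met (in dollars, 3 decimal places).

Treat it as an LP. Let x1 = kg of DDGS, x2 = kg of alfalfa meal, x3 = kg of meat-and-bone meal.
Minimise 0.26x1 + 0.21x2 + 0.42x3 subject to:
  261x1 + 176x2 + 534x3 ≥ 518   (crude protein)
  x2 ≤ 1.8
  x1 ≤ 3.2
  x1, x2, x3 ≥ 0.
The optimal basis is {meat-and-bone meal}; DDGS, alfalfa meal drop out. There the crude protein constraint is tight.
That vertex is x3 = 0.97.
Objective = 0.42·0.97 = 0.40740.

$0.407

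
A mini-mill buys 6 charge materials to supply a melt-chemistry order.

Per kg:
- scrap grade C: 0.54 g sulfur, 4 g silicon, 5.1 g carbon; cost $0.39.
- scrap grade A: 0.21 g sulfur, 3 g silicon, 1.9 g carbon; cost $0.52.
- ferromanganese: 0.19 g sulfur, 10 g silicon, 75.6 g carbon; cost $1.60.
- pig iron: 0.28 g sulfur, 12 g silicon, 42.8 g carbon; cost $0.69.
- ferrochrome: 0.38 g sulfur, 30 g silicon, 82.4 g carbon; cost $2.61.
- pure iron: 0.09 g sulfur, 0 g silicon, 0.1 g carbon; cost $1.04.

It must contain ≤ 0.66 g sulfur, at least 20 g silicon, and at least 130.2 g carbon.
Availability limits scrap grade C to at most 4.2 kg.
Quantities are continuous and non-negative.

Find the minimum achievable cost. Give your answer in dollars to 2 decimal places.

$2.34

Treat it as an LP. Let x1 = kg of scrap grade C, x2 = kg of scrap grade A, x3 = kg of ferromanganese, x4 = kg of pig iron, x5 = kg of ferrochrome, x6 = kg of pure iron.
Minimise 0.39x1 + 0.52x2 + 1.6x3 + 0.69x4 + 2.61x5 + 1.04x6 s.t.:
  0.54x1 + 0.21x2 + 0.19x3 + 0.28x4 + 0.38x5 + 0.09x6 ≤ 0.66   (sulfur)
  4x1 + 3x2 + 10x3 + 12x4 + 30x5 ≥ 20   (silicon)
  5.1x1 + 1.9x2 + 75.6x3 + 42.8x4 + 82.4x5 + 0.1x6 ≥ 130.2   (carbon)
  x1 ≤ 4.2
  x1, x2, x3, x4, x5, x6 ≥ 0.
The optimal basis is {ferromanganese, pig iron}; scrap grade C, scrap grade A, ferrochrome, pure iron drop out. There the sulfur and carbon constraints are tight.
Solving gives x3 = 0.6296, x4 = 1.93.
Objective = 1.6·0.6296 + 0.69·1.93 = 2.3391.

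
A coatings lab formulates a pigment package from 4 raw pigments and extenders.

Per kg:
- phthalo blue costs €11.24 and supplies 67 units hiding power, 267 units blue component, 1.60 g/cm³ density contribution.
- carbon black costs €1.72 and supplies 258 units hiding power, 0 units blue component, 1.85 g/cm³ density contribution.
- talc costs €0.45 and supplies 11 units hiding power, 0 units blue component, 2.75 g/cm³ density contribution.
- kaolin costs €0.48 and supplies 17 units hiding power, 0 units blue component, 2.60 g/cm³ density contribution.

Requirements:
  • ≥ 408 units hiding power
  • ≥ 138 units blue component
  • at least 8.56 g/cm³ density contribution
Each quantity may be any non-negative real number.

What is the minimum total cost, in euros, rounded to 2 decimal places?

Let x1 = kg of phthalo blue, x2 = kg of carbon black, x3 = kg of talc, x4 = kg of kaolin.
Minimise 11.24x1 + 1.72x2 + 0.45x3 + 0.48x4 s.t.:
  67x1 + 258x2 + 11x3 + 17x4 ≥ 408   (hiding power)
  267x1 ≥ 138   (blue component)
  1.6x1 + 1.85x2 + 2.75x3 + 2.6x4 ≥ 8.56   (density contribution)
  x1, x2, x3, x4 ≥ 0.
The optimal basis is {phthalo blue, carbon black, talc}; kaolin drops out. There the hiding power, blue component, density contribution constraints are tight.
So phthalo blue = 0.5169 kg, carbon black = 1.366 kg, talc = 1.893 kg.
Total cost: 11.24·0.5169 + 1.72·1.366 + 0.45·1.893 = 9.0113.

€9.01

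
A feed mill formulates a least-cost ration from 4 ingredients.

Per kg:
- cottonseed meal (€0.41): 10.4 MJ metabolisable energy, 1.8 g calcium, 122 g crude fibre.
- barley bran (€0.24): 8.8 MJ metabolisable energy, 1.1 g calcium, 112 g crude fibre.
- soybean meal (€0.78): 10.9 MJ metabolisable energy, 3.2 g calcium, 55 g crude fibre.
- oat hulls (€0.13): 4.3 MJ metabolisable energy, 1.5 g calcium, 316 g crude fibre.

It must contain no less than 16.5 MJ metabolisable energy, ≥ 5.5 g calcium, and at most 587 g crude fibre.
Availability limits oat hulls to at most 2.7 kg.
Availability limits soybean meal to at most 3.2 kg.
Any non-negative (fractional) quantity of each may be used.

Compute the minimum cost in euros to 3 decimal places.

€0.941

Treat it as an LP. Let x1 = kg of cottonseed meal, x2 = kg of barley bran, x3 = kg of soybean meal, x4 = kg of oat hulls.
Minimize 0.41x1 + 0.24x2 + 0.78x3 + 0.13x4 s.t.:
  10.4x1 + 8.8x2 + 10.9x3 + 4.3x4 ≥ 16.5   (metabolisable energy)
  1.8x1 + 1.1x2 + 3.2x3 + 1.5x4 ≥ 5.5   (calcium)
  122x1 + 112x2 + 55x3 + 316x4 ≤ 587   (crude fibre)
  x4 ≤ 2.7
  x3 ≤ 3.2
  x1, x2, x3, x4 ≥ 0.
The cheapest feasible vertex uses only soybean meal, oat hulls; cottonseed meal, barley bran are not used. There the calcium and crude fibre constraints are tight.
That vertex is x3 = 0.9233, x4 = 1.697.
Hence cost = 0.78·0.9233 + 0.13·1.697 = €0.94078.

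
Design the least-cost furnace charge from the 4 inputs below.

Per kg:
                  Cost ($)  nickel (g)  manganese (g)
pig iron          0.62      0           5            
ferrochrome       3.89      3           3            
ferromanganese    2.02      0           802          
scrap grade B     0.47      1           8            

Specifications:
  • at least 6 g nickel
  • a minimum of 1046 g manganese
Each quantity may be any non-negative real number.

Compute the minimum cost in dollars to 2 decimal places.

$5.33

Let x1 = kg of pig iron, x2 = kg of ferrochrome, x3 = kg of ferromanganese, x4 = kg of scrap grade B.
min 0.62x1 + 3.89x2 + 2.02x3 + 0.47x4 subject to:
  3x2 + 1x4 ≥ 6   (nickel)
  5x1 + 3x2 + 802x3 + 8x4 ≥ 1046   (manganese)
  x1, x2, x3, x4 ≥ 0.
The cheapest feasible vertex uses only ferromanganese, scrap grade B; pig iron, ferrochrome are not used. The nickel and manganese requirements are met with equality.
That vertex is x3 = 1.244, x4 = 6.
Total cost: 2.02·1.244 + 0.47·6 = 5.3329.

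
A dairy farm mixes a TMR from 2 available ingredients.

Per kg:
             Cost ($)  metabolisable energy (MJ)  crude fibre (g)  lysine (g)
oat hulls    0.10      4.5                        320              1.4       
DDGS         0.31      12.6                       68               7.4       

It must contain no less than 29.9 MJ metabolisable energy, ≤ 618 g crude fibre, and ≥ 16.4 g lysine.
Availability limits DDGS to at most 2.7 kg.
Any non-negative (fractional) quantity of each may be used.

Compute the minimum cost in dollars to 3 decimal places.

Let x1 = kg of oat hulls, x2 = kg of DDGS.
min 0.1x1 + 0.31x2 subject to:
  4.5x1 + 12.6x2 ≥ 29.9   (metabolisable energy)
  320x1 + 68x2 ≤ 618   (crude fibre)
  1.4x1 + 7.4x2 ≥ 16.4   (lysine)
  x2 ≤ 2.7
  x1, x2 ≥ 0.
Both inputs are positive at the optimum. The metabolisable energy and lysine requirements are met with equality.
Optimal quantities: oat hulls = 0.9336 kg, DDGS = 2.04 kg.
Objective = 0.1·0.9336 + 0.31·2.04 = 0.72576.

$0.726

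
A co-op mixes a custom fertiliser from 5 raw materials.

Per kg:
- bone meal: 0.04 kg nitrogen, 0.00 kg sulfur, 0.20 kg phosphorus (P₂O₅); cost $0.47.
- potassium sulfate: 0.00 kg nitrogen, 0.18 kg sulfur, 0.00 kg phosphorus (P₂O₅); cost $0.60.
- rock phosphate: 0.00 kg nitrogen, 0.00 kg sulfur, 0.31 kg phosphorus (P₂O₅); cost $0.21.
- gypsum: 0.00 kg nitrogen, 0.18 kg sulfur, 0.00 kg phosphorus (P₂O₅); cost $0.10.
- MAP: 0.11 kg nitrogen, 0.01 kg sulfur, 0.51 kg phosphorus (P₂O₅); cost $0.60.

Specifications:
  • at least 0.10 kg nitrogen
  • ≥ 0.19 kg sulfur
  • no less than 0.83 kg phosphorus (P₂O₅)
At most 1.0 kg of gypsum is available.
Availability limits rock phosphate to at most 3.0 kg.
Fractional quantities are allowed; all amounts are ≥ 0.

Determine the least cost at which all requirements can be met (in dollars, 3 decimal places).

$0.897

Set it up as a linear program. Let x1 = kg of bone meal, x2 = kg of potassium sulfate, x3 = kg of rock phosphate, x4 = kg of gypsum, x5 = kg of MAP.
min 0.47x1 + 0.6x2 + 0.21x3 + 0.1x4 + 0.6x5 subject to:
  0.04x1 + 0.11x5 ≥ 0.1   (nitrogen)
  0.18x2 + 0.18x4 + 0.01x5 ≥ 0.19   (sulfur)
  0.2x1 + 0.31x3 + 0.51x5 ≥ 0.83   (phosphorus (P₂O₅))
  x4 ≤ 1
  x3 ≤ 3
  x1, x2, x3, x4, x5 ≥ 0.
The minimum-cost mix takes nothing from bone meal — only potassium sulfate, rock phosphate, gypsum, MAP. The nitrogen, sulfur, phosphorus (P₂O₅), the gypsum cap requirements are met with equality.
Solving gives x2 = 0.005051, x3 = 1.182, x4 = 1, x5 = 0.9091.
Total cost: 0.6·0.005051 + 0.21·1.182 + 0.1·1 + 0.6·0.9091 = 0.89671.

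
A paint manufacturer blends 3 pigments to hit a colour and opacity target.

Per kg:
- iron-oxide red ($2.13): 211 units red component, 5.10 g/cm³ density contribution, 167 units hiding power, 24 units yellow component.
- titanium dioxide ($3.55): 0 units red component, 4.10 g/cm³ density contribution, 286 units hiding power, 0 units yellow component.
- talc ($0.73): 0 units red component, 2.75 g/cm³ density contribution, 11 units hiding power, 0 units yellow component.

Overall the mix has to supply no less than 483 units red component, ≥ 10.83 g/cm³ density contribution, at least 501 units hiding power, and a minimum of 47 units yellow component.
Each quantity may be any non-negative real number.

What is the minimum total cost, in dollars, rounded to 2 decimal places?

Let x1 = kg of iron-oxide red, x2 = kg of titanium dioxide, x3 = kg of talc.
Minimise 2.13x1 + 3.55x2 + 0.73x3 with:
  211x1 ≥ 483   (red component)
  5.1x1 + 4.1x2 + 2.75x3 ≥ 10.83   (density contribution)
  167x1 + 286x2 + 11x3 ≥ 501   (hiding power)
  24x1 ≥ 47   (yellow component)
  x1, x2, x3 ≥ 0.
The minimum-cost mix takes nothing from talc — only iron-oxide red, titanium dioxide. Binding constraints: red component and hiding power.
So iron-oxide red = 2.289 kg, titanium dioxide = 0.4151 kg.
Hence cost = 2.13·2.289 + 3.55·0.4151 = $6.3492.

$6.35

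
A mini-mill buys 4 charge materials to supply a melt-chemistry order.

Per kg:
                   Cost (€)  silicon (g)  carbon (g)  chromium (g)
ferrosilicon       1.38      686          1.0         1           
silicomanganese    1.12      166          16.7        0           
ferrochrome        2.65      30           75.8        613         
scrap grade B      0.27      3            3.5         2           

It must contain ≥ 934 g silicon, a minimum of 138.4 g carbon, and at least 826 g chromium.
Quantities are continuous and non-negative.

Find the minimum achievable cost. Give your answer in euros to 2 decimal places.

Treat it as an LP. Let x1 = kg of ferrosilicon, x2 = kg of silicomanganese, x3 = kg of ferrochrome, x4 = kg of scrap grade B.
Minimise 1.38x1 + 1.12x2 + 2.65x3 + 0.27x4 subject to:
  686x1 + 166x2 + 30x3 + 3x4 ≥ 934   (silicon)
  1x1 + 16.7x2 + 75.8x3 + 3.5x4 ≥ 138.4   (carbon)
  1x1 + 613x3 + 2x4 ≥ 826   (chromium)
  x1, x2, x3, x4 ≥ 0.
The optimal basis is {ferrosilicon, ferrochrome}; silicomanganese, scrap grade B drop out. Binding constraints: silicon and carbon.
That vertex is x1 = 1.282, x3 = 1.809.
Hence cost = 1.38·1.282 + 2.65·1.809 = €6.5630.

€6.56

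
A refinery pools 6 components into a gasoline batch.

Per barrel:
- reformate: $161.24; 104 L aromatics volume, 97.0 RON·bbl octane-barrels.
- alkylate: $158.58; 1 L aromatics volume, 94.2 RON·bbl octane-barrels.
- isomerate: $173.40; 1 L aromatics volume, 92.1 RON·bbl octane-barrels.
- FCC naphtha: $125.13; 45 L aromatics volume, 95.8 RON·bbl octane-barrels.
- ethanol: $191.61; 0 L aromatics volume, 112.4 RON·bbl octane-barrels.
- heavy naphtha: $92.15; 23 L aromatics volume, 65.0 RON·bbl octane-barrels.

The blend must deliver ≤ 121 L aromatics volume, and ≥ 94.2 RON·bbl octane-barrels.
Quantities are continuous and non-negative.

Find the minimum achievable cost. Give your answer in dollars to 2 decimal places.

Treat it as an LP. Let x1 = barrels of reformate, x2 = barrels of alkylate, x3 = barrels of isomerate, x4 = barrels of FCC naphtha, x5 = barrels of ethanol, x6 = barrels of heavy naphtha.
Minimize 161.24x1 + 158.58x2 + 173.4x3 + 125.13x4 + 191.61x5 + 92.15x6 with:
  104x1 + 1x2 + 1x3 + 45x4 + 23x6 ≤ 121   (aromatics volume)
  97x1 + 94.2x2 + 92.1x3 + 95.8x4 + 112.4x5 + 65x6 ≥ 94.2   (octane-barrels)
  x1, x2, x3, x4, x5, x6 ≥ 0.
The optimal basis is {FCC naphtha}; reformate, alkylate, isomerate, ethanol, heavy naphtha drop out. Binding constraint: octane-barrels.
Optimal quantities: FCC naphtha = 0.9833 barrels.
Objective = 125.13·0.9833 = 123.0403.

$123.04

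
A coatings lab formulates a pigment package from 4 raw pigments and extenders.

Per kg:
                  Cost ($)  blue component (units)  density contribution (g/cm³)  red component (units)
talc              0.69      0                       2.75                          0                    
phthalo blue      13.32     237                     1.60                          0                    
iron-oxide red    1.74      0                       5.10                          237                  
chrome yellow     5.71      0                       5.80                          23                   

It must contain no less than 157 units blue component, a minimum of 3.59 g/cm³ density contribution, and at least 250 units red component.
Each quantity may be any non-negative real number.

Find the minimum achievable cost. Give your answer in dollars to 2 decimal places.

Let x1 = kg of talc, x2 = kg of phthalo blue, x3 = kg of iron-oxide red, x4 = kg of chrome yellow.
Minimise 0.69x1 + 13.32x2 + 1.74x3 + 5.71x4 s.t.:
  237x2 ≥ 157   (blue component)
  2.75x1 + 1.6x2 + 5.1x3 + 5.8x4 ≥ 3.59   (density contribution)
  237x3 + 23x4 ≥ 250   (red component)
  x1, x2, x3, x4 ≥ 0.
The minimum-cost mix takes nothing from talc, chrome yellow — only phthalo blue, iron-oxide red. Binding constraints: blue component and red component.
Solving gives x2 = 0.6624, x3 = 1.055.
Cost = 13.32·0.6624 + 1.74·1.055 = 10.6589.

$10.66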